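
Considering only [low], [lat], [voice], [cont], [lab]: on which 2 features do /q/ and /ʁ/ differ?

[voice], [continuant]

/q/ is the voiceless uvular stop and /ʁ/ is the voiced uvular fricative. Both are [-low], [-lateral], [-labial]. /q/ is [-voice] while /ʁ/ is [+voice]; /q/ is [-continuant] while /ʁ/ is [+continuant], so the distinguishing features are [voice], [continuant].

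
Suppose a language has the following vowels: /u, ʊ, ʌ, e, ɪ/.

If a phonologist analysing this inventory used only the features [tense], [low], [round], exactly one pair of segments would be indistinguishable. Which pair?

On the given features, /ɪ/ and /ʌ/ have an identical profile: [-tense], [-low], [-round]. No other two segments in the inventory coincide on all 3 features. (They do differ in [high] and [back], which are not among the given features.)

ɪ, ʌ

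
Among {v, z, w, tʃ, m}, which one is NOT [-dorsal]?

/w/ is the labial-velar glide, which is [+dorsal]; the rest — /v, z, tʃ, m/ — are [-dorsal].

w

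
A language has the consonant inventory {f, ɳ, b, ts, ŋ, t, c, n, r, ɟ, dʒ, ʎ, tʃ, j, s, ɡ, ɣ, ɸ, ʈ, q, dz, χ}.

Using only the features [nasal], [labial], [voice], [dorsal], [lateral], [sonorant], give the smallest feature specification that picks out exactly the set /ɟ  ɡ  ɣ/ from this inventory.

Every target segment is [−sonorant], [+voice], [+dorsal]; each remaining inventory member fails at least one of these. Each conjunct is needed — [+voice, +dorsal] alone would also admit /ŋ, ʎ, j/; [−sonorant, +dorsal] alone would also admit /c, q, χ/; [−sonorant, +voice] alone would also admit /b, dʒ, dz/ — and no other combination of two listed features has exactly this extension, so three is the minimum.

[−sonorant, +voice, +dorsal]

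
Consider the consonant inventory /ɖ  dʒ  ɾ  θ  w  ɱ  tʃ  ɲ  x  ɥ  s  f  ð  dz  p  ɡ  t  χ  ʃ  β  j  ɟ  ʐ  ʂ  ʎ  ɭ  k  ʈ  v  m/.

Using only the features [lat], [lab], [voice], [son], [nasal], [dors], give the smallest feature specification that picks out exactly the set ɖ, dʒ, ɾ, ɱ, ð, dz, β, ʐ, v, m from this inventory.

[+voice, -lat, -dors]

Every target segment is [+voice], [-lateral], [-dorsal]; each remaining inventory member fails at least one of these. Each conjunct is needed — [-lateral, -dorsal] alone would also admit /θ, tʃ, s, f, …/; [+voice, -dorsal] alone would also admit /ɭ/; [+voice, -lateral] alone would also admit /w, ɲ, ɥ, ɡ, …/ — and no other combination of two listed features has exactly this extension, so three is the minimum.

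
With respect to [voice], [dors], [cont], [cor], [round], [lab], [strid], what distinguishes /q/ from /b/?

/q/ (voiceless uvular stop) and /b/ (voiced bilabial stop) agree on [-continuant], [-coronal], [-round], [-strident]. They differ on [voice] (/q/ [-], /b/ [+]), [labial] (/q/ [-], /b/ [+]), [dorsal] (/q/ [+], /b/ [-]).

[voice], [labial], [dorsal]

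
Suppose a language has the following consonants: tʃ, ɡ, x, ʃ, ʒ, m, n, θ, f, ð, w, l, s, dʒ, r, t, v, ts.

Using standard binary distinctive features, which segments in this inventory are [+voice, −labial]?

Checking each segment against [+voice], [−labial]: /ɡ/ (voiced velar stop), /ʒ/ (voiced postalveolar fricative), /n/ (alveolar nasal), /ð/ (voiced dental fricative), /l/ (alveolar lateral approximant), /dʒ/ (voiced postalveolar affricate), among others, satisfy every feature; every other segment in the inventory fails at least one.

ɡ, ʒ, n, ð, l, dʒ, r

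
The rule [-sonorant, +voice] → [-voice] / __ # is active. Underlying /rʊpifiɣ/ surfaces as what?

[rʊpifix]

Only the final segment /ɣ/ is both word-final and matches the structural description. It is a voiced velar fricative, so [-sonorant, +voice] holds; changing it to [-voice] with all other features held fixed yields /x/ (voiceless velar fricative). No other segment meets both the structural description and the environment, so the output is [rʊpifix].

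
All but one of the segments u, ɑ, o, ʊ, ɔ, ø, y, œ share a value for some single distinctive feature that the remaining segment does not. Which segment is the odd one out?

ɑ

/ø, u, œ, ʊ, ɔ, y, o/ are all [+round], but /ɑ/ (low back unrounded vowel) is [-round]. No other single segment can be removed to leave a set sharing one feature value that the removed segment lacks, so /ɑ/ is the odd one out.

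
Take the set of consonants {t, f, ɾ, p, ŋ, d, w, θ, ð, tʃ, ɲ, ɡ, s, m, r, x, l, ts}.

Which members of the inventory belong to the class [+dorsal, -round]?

Eliminate segments failing any feature: /t, f, ɾ, p, d, θ, ð, tʃ, s, m, r, l, ts/ are [-dorsal]; /w/ is [+round]. The remaining /ŋ, ɲ, ɡ, x/ satisfy [+dorsal], [-round].

ŋ, ɲ, ɡ, x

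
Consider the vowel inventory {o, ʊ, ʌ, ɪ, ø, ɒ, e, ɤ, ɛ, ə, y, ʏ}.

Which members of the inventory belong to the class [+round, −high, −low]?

The [+round] segments are /o, ʊ, ø, ɒ, y, ʏ/.
Then [−high] gives /o, ø, ɒ/.
Of those, [−low] leaves /o, ø/.

o, ø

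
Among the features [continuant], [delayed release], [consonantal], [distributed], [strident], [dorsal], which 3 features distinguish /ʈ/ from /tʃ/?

[strident], [delayed release], [distributed]

/ʈ/ (voiceless retroflex stop) and /tʃ/ (voiceless postalveolar affricate) agree on [−continuant], [+consonantal], [−dorsal]. They differ on [strident] (/ʈ/ [−], /tʃ/ [+]), [delayed release] (/ʈ/ [−], /tʃ/ [+]), [distributed] (/ʈ/ [−], /tʃ/ [+]).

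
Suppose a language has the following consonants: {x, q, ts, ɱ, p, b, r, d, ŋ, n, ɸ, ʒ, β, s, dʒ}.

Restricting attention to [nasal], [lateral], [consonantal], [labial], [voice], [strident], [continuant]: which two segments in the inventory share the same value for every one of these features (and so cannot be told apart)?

ŋ, n

Both /ŋ/ and /n/ are [+nasal], [−lateral], [+consonantal], [−labial], [+voice], [−strident], [−continuant]. Since the list omits [coronal] and [dorsal] — which do distinguish the velar nasal from the alveolar nasal — this pair collapses; all other pairs remain distinct.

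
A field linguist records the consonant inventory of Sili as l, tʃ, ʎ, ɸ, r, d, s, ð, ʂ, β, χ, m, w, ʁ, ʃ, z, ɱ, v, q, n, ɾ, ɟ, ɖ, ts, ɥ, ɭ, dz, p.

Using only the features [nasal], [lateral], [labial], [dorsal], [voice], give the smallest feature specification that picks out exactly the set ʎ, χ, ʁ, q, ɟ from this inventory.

/ʎ, χ, ʁ, q, ɟ/ are all [−labial], [+dorsal], and no other segment in the inventory matches both values. Dropping any one of them over-generates: [+dorsal] alone would also admit /w, ɥ/; [−labial] alone would also admit /l, tʃ, r, d, …/. No other single listed feature picks out exactly this set either, so fewer than two features will not do.

[−labial, +dorsal]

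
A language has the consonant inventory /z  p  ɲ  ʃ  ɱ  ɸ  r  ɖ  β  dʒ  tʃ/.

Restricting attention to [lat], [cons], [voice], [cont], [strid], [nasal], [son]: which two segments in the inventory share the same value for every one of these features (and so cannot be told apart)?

ɲ, ɱ

/ɲ/ (palatal nasal) and /ɱ/ (labiodental nasal) are both [-lateral], [+consonantal], [+voice], [-continuant], [-strident], [+nasal], [+sonorant], so none of the listed features separates them. (They do differ in [labial] and [dorsal], which are not among the given features.) Every other pair in the inventory differs on at least one listed feature.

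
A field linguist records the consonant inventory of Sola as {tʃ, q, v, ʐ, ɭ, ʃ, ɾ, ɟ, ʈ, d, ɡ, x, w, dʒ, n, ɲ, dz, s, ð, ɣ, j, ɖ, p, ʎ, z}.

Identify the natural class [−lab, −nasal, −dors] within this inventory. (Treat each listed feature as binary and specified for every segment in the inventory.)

Among the inventory, the [−labial] segments are /tʃ, q, ʐ, ɭ, ʃ, ɾ, ɟ, ʈ, d, ɡ, x, dʒ, n, ɲ, dz, s, ð, ɣ, j, ɖ, ʎ, z/.
Of those, [−nasal] gives /tʃ, q, ʐ, ɭ, ʃ, ɾ, ɟ, ʈ, d, ɡ, x, dʒ, dz, s, ð, ɣ, j, ɖ, ʎ, z/.
Within that set, [−dorsal] leaves /tʃ, ʐ, ɭ, ʃ, ɾ, ʈ, d, dʒ, dz, s, ð, ɖ, z/.

tʃ, ʐ, ɭ, ʃ, ɾ, ʈ, d, dʒ, dz, s, ð, ɖ, z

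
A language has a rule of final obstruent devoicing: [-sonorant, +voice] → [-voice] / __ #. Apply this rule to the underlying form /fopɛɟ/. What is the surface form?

[fopɛc]

Only the final segment /ɟ/ is both word-final and matches the structural description. It is a voiced palatal stop, so [-sonorant, +voice] holds; changing it to [-voice] with all other features held fixed yields /c/ (voiceless palatal stop). No other segment meets both the structural description and the environment, so the output is [fopɛc].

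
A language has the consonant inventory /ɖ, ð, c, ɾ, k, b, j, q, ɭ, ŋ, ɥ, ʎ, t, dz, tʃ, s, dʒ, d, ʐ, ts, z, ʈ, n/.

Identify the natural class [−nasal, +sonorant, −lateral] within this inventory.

ɾ, j, ɥ

Eliminate segments failing any feature: /ɖ, ð, c, k, b, q, t, dz, tʃ, s, dʒ, d, ʐ, ts, z, ʈ/ are [−sonorant]; /ɭ, ʎ/ are [+lateral]; /ŋ, n/ are [+nasal]. The remaining /ɾ, j, ɥ/ satisfy [−nasal], [+sonorant], [−lateral].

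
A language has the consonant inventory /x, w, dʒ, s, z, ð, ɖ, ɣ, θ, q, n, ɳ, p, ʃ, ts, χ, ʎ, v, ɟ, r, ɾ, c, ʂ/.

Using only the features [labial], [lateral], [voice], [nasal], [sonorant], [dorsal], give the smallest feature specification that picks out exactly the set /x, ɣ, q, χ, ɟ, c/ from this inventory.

The class [−sonorant], [+dorsal] has exactly /x, ɣ, q, χ, ɟ, c/ as its extension in this inventory. No smaller conjunction from the listed features achieves this: [+dorsal] alone would also admit /w, ʎ/; [−sonorant] alone would also admit /dʒ, s, z, ð, …/; and checking the remaining single features turns up none with this extension.

[−sonorant, +dorsal]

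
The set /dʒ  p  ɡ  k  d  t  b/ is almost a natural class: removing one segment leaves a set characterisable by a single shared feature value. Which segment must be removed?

/p, k, ɡ, d, t, b/ are all [-delayed release], but /dʒ/ (voiced postalveolar affricate) is [+delayed release]. No other single segment can be removed to leave a set sharing one feature value that the removed segment lacks, so /dʒ/ is the odd one out.

dʒ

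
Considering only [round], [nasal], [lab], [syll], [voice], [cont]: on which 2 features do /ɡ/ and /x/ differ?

[voice], [continuant]

/ɡ/ (voiced velar stop) and /x/ (voiceless velar fricative) agree on [-round], [-nasal], [-labial], [-syllabic]. They differ on [voice] (/ɡ/ [+], /x/ [-]), [continuant] (/ɡ/ [-], /x/ [+]).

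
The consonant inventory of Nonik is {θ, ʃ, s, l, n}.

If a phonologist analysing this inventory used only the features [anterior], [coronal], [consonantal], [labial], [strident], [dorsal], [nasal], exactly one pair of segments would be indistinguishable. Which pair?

Both /l/ and /θ/ are [+anterior], [+coronal], [+consonantal], [−labial], [−strident], [−dorsal], [−nasal]. Since the list omits [sonorant], [voice] and [lateral] — which do distinguish the alveolar lateral approximant from the voiceless dental fricative — this pair collapses; all other pairs remain distinct.

l, θ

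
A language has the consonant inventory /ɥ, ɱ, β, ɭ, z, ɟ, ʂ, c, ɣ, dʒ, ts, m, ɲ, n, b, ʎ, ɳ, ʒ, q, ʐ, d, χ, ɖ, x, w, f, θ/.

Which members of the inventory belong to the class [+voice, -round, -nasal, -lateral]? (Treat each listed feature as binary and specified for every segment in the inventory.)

β, z, ɟ, ɣ, dʒ, b, ʒ, ʐ, d, ɖ

Eliminate segments failing any feature: /ɥ, w/ are [+round]; /ɱ, m, ɲ, n, ɳ/ are [+nasal]; /ɭ, ʎ/ are [+lateral]; /ʂ, c, ts, q, χ, x, f, θ/ are [-voice]. The remaining /β, z, ɟ, ɣ, dʒ, b, ʒ, ʐ, d, ɖ/ satisfy [+voice], [-round], [-nasal], [-lateral].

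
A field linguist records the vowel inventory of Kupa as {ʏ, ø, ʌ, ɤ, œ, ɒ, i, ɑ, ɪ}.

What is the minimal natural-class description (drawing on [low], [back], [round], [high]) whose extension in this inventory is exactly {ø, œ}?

/ø, œ/ are all [-high], [-back], and no other segment in the inventory matches both values. Dropping any one of them over-generates: [-back] alone would also admit /ʏ, i, ɪ/; [-high] alone would also admit /ʌ, ɤ, ɒ, ɑ/. No other single listed feature picks out exactly this set either, so fewer than two features will not do.

[-high, -back]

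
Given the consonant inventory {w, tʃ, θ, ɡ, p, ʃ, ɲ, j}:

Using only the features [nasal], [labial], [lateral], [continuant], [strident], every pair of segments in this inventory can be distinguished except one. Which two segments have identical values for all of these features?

/θ/ (voiceless dental fricative) and /j/ (palatal glide) are both [−nasal], [−labial], [−lateral], [+continuant], [−strident], so none of the listed features separates them. (They do differ in [sonorant], [voice] and [dorsal], which are not among the given features.) Every other pair in the inventory differs on at least one listed feature.

θ, j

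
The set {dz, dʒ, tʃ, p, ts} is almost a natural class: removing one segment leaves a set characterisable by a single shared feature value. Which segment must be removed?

p

The remaining segments after removing /p/ share [+delayed release]; /p/ (voiceless bilabial stop) is [−delayed release]. For every other candidate removal, the leftover set fails to share any single feature value that the removed segment lacks.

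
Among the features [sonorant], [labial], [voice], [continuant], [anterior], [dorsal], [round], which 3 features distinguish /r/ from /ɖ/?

/r/ (alveolar trill) and /ɖ/ (voiced retroflex stop) agree on [-labial], [+voice], [-dorsal], [-round]. They differ on [sonorant] (/r/ [+], /ɖ/ [-]), [continuant] (/r/ [+], /ɖ/ [-]), [anterior] (/r/ [+], /ɖ/ [-]).

[sonorant], [continuant], [anterior]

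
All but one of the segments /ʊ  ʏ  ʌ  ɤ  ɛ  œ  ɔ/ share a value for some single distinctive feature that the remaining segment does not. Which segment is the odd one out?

/ʏ, ɔ, ʌ, ɛ, ʊ, œ/ are all [-tense], but /ɤ/ (mid back unrounded tense vowel) is [+tense]. No other single segment can be removed to leave a set sharing one feature value that the removed segment lacks, so /ɤ/ is the odd one out.

ɤ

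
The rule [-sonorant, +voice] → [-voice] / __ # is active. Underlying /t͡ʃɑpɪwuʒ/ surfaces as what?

The only segment in the rule's environment that also matches [-sonorant, +voice] is /ʒ/. Applying [-voice] turns the voiced postalveolar fricative into /ʃ/ (voiceless postalveolar fricative), giving [t͡ʃɑpɪwuʃ].

[t͡ʃɑpɪwuʃ]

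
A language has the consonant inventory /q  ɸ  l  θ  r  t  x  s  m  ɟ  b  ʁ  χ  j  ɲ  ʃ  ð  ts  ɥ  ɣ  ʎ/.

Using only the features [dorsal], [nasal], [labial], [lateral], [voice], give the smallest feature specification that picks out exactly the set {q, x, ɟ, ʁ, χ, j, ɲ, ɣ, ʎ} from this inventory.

[−labial, +dorsal]

Every target segment is [−labial], [+dorsal]; each remaining inventory member fails at least one of these. Each conjunct is needed — [+dorsal] alone would also admit /ɥ/; [−labial] alone would also admit /l, θ, r, t, …/ — and no other single listed feature has exactly this extension, so two is the minimum.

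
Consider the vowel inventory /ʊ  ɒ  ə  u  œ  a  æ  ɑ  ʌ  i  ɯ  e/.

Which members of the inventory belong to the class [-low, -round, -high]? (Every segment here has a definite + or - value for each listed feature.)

The [-low] segments are /ʊ, ə, u, œ, ʌ, i, ɯ, e/.
Within that set, [-round] gives /ə, ʌ, i, ɯ, e/.
Of those, [-high] leaves /ə, ʌ, e/.

ə, ʌ, e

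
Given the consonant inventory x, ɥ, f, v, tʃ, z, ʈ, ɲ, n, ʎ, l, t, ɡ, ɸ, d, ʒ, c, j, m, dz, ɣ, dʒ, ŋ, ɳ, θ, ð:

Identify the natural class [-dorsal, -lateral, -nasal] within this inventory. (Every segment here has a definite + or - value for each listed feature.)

Checking each segment against [-dorsal], [-lateral], [-nasal]: /f/ (voiceless labiodental fricative), /v/ (voiced labiodental fricative), /tʃ/ (voiceless postalveolar affricate), /z/ (voiced alveolar fricative), /ʈ/ (voiceless retroflex stop), /t/ (voiceless alveolar stop), among others, satisfy every feature; every other segment in the inventory fails at least one.

f, v, tʃ, z, ʈ, t, ɸ, d, ʒ, dz, dʒ, θ, ð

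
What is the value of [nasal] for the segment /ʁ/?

As the voiced uvular fricative, /ʁ/ is [-nasal].

[-nasal]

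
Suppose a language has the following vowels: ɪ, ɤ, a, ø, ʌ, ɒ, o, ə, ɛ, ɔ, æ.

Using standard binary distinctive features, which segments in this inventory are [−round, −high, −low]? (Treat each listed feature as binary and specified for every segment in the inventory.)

Eliminate segments failing any feature: /ɪ/ is [+high]; /a, æ/ are [+low]; /ø, ɒ, o, ɔ/ are [+round]. The remaining /ɤ, ʌ, ə, ɛ/ satisfy [−round], [−high], [−low].

ɤ, ʌ, ə, ɛ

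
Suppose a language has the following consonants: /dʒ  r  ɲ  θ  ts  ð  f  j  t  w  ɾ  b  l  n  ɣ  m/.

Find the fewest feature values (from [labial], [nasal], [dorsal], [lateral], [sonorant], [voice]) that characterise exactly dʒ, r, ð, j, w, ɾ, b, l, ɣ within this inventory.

The class [+voice], [-nasal] has exactly /dʒ, r, ð, j, w, ɾ, b, l, ɣ/ as its extension in this inventory. No smaller conjunction from the listed features achieves this: [-nasal] alone would also admit /θ, ts, f, t/; [+voice] alone would also admit /ɲ, n, m/; and checking the remaining single features turns up none with this extension.

[+voice, -nasal]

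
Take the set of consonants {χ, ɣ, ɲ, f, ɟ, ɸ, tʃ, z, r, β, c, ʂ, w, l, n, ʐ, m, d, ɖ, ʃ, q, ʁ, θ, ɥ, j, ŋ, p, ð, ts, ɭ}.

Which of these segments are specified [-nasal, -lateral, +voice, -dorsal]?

z, r, β, ʐ, d, ɖ, ð

First, the [-nasal] segments are /χ, ɣ, f, ɟ, ɸ, tʃ, z, r, β, c, ʂ, w, l, ʐ, d, ɖ, ʃ, q, ʁ, θ, ɥ, j, p, ð, ts, ɭ/.
Of those, [-lateral] gives /χ, ɣ, f, ɟ, ɸ, tʃ, z, r, β, c, ʂ, w, ʐ, d, ɖ, ʃ, q, ʁ, θ, ɥ, j, p, ð, ts/.
Within that set, [+voice] gives /ɣ, ɟ, z, r, β, w, ʐ, d, ɖ, ʁ, ɥ, j, ð/.
Within that set, [-dorsal] leaves /z, r, β, ʐ, d, ɖ, ð/.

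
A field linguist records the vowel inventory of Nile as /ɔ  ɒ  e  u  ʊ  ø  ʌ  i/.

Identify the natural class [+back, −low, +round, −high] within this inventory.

Checking each segment against [+back], [−low], [+round], [−high]: /ɔ/ (mid back rounded lax vowel) satisfies every feature; every other segment in the inventory fails at least one.

ɔ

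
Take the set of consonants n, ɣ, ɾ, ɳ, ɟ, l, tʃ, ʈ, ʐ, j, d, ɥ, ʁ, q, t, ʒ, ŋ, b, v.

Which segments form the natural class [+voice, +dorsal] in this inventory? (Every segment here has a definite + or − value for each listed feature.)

Eliminate segments failing any feature: /n, ɾ, ɳ, l, ʐ, d, ʒ, b, v/ are [−dorsal]; /tʃ, ʈ, q, t/ are [−voice]. The remaining /ɣ, ɟ, j, ɥ, ʁ, ŋ/ satisfy [+voice], [+dorsal].

ɣ, ɟ, j, ɥ, ʁ, ŋ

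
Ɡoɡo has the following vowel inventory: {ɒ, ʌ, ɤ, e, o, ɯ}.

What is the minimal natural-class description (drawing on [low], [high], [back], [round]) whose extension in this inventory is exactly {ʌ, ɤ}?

[−high, +back, −round]

The class [−high], [+back], [−round] has exactly /ʌ, ɤ/ as its extension in this inventory. No smaller conjunction from the listed features achieves this: [+back, −round] alone would also admit /ɯ/; [−high, −round] alone would also admit /e/; [−high, +back] alone would also admit /ɒ, o/; and checking the remaining two-feature bundles turns up none with this extension.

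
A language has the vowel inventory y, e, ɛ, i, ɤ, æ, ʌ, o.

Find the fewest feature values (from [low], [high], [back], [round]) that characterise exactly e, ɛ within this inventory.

/e, ɛ/ are all [-high], [-low], [-back], and no other segment in the inventory matches all three values. Dropping any one of them over-generates: [-low, -back] alone would also admit /y, i/; [-high, -back] alone would also admit /æ/; [-high, -low] alone would also admit /ɤ, ʌ, o/. No other combination of two listed features picks out exactly this set either, so fewer than three features will not do.

[-high, -low, -back]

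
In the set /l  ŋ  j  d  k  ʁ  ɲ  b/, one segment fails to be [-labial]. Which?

b

Every segment except /b/ is [-labial]. /b/ (voiced bilabial stop) is [+labial], so it is the exception.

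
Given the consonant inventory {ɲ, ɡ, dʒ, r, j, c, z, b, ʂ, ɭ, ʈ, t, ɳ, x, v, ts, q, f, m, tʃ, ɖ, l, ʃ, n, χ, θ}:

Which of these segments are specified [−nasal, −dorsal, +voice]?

dʒ, r, z, b, ɭ, v, ɖ, l

Checking each segment against [−nasal], [−dorsal], [+voice]: /dʒ/ (voiced postalveolar affricate), /r/ (alveolar trill), /z/ (voiced alveolar fricative), /b/ (voiced bilabial stop), /ɭ/ (retroflex lateral approximant), /v/ (voiced labiodental fricative), among others, satisfy every feature; every other segment in the inventory fails at least one.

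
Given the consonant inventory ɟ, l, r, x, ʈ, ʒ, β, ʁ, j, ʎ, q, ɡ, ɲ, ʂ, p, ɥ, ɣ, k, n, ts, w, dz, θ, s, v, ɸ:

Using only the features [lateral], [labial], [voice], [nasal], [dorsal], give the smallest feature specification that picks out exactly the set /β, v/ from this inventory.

[+voice, +labial, −dorsal]

/β, v/ are all [+voice], [+labial], [−dorsal], and no other segment in the inventory matches all three values. Dropping any one of them over-generates: [+labial, −dorsal] alone would also admit /p, ɸ/; [+voice, −dorsal] alone would also admit /l, r, ʒ, n, …/; [+voice, +labial] alone would also admit /ɥ, w/. No other combination of two listed features picks out exactly this set either, so fewer than three features will not do.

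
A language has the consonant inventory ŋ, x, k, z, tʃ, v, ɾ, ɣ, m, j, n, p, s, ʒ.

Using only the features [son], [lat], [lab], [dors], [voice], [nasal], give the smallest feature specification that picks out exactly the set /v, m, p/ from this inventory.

/v, m, p/ are exactly the [+labial] segments in the inventory, so a single feature suffices.

[+lab]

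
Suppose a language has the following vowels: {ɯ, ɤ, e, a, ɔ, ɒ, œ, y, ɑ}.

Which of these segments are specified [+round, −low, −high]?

Checking each segment against [+round], [−low], [−high]: /ɔ/ (mid back rounded lax vowel), /œ/ (mid front rounded lax vowel) satisfy every feature; every other segment in the inventory fails at least one.

ɔ, œ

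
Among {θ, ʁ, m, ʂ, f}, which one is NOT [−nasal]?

/m/ is the bilabial nasal, which is [+nasal]; the rest — /f, ʁ, ʂ, θ/ — are [−nasal].

m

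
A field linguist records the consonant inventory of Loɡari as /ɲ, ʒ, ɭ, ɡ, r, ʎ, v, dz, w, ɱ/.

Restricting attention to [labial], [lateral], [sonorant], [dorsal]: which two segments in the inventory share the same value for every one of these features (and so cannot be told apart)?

Both /ʒ/ and /dz/ are [-labial], [-lateral], [-sonorant], [-dorsal]. Since the list omits [continuant], [anterior] and [distributed] — which do distinguish the voiced postalveolar fricative from the voiced alveolar affricate — this pair collapses; all other pairs remain distinct.

ʒ, dz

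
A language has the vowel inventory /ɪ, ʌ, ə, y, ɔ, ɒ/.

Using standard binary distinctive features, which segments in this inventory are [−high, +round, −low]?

ɔ

Eliminate segments failing any feature: /ɪ, y/ are [+high]; /ʌ, ə/ are [−round]; /ɒ/ is [+low]. The remaining /ɔ/ satisfy [−high], [+round], [−low].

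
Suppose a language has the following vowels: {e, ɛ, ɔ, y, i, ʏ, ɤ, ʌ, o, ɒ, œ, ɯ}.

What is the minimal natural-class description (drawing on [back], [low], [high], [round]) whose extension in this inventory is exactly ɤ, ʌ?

The class [-high], [+back], [-round] has exactly /ɤ, ʌ/ as its extension in this inventory. No smaller conjunction from the listed features achieves this: [+back, -round] alone would also admit /ɯ/; [-high, -round] alone would also admit /e, ɛ/; [-high, +back] alone would also admit /ɔ, o, ɒ/; and checking the remaining two-feature bundles turns up none with this extension.

[-high, +back, -round]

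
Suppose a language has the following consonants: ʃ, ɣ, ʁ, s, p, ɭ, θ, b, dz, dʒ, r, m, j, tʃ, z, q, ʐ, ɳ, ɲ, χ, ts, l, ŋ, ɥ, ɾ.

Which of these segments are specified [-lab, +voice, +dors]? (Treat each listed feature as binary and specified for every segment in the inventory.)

ɣ, ʁ, j, ɲ, ŋ

First, the [-labial] segments are /ʃ, ɣ, ʁ, s, ɭ, θ, dz, dʒ, r, j, tʃ, z, q, ʐ, ɳ, ɲ, χ, ts, l, ŋ, ɾ/.
Among these, [+voice] gives /ɣ, ʁ, ɭ, dz, dʒ, r, j, z, ʐ, ɳ, ɲ, l, ŋ, ɾ/.
Among these, [+dorsal] leaves /ɣ, ʁ, j, ɲ, ŋ/.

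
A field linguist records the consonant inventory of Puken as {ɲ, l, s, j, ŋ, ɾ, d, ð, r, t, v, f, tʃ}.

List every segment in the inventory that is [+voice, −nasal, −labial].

l, j, ɾ, d, ð, r

Checking each segment against [+voice], [−nasal], [−labial]: /l/ (alveolar lateral approximant), /j/ (palatal glide), /ɾ/ (alveolar tap), /d/ (voiced alveolar stop), /ð/ (voiced dental fricative), /r/ (alveolar trill) satisfy every feature; every other segment in the inventory fails at least one.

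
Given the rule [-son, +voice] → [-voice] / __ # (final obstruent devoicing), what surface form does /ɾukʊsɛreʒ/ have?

[ɾukʊsɛreʃ]

/ʒ/ satisfies [-son, +voice] and sits in __ #. The [-voice] counterpart of the voiced postalveolar fricative is /ʃ/. Other segments in /ɾukʊsɛreʒ/ either fail the structural description or are not in the environment, so the surface form is [ɾukʊsɛreʃ].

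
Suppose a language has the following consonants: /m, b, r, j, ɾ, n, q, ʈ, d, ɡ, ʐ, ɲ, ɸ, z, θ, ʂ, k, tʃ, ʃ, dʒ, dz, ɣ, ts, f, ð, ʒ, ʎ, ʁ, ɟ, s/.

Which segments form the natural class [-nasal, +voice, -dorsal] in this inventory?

b, r, ɾ, d, ʐ, z, dʒ, dz, ð, ʒ

Checking each segment against [-nasal], [+voice], [-dorsal]: /b/ (voiced bilabial stop), /r/ (alveolar trill), /ɾ/ (alveolar tap), /d/ (voiced alveolar stop), /ʐ/ (voiced retroflex fricative), /z/ (voiced alveolar fricative), among others, satisfy every feature; every other segment in the inventory fails at least one.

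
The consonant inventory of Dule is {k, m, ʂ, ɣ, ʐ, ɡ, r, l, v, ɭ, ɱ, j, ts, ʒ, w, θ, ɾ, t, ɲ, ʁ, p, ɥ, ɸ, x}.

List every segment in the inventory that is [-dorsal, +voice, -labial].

ʐ, r, l, ɭ, ʒ, ɾ

Eliminate segments failing any feature: /k, ɣ, ɡ, j, w, ɲ, ʁ, ɥ, x/ are [+dorsal]; /m, v, ɱ/ are [+labial]; /ʂ, ts, θ, t, p, ɸ/ are [-voice]. The remaining /ʐ, r, l, ɭ, ʒ, ɾ/ satisfy [-dorsal], [+voice], [-labial].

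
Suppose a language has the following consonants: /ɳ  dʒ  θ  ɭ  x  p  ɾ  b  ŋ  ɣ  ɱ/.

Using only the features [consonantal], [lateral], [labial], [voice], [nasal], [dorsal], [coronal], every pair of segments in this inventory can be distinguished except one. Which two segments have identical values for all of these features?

On the given features, /ɾ/ and /dʒ/ have an identical profile: [+consonantal], [-lateral], [-labial], [+voice], [-nasal], [-dorsal], [+coronal]. No other two segments in the inventory coincide on all 7 features. (They do differ in [sonorant], [strident] and [anterior], which are not among the given features.)

ɾ, dʒ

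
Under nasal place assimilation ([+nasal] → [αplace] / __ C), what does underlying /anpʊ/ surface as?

[ampʊ]

/n/ sits before the [+labial] consonant /p/, so it takes on [+labial] and surfaces as /m/. The rest of the form is unaffected: [ampʊ].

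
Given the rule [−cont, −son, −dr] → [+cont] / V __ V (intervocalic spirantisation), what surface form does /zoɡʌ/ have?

/ɡ/ satisfies [−cont, −son, −dr] and sits in V __ V. The [+continuant] counterpart of the voiced velar stop is /ɣ/. Other segments in /zoɡʌ/ either fail the structural description or are not in the environment, so the surface form is [zoɣʌ].

[zoɣʌ]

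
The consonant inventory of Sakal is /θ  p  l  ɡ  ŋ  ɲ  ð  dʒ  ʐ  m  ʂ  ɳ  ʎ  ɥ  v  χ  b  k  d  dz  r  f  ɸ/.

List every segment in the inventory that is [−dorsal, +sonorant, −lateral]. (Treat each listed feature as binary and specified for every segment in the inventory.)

Checking each segment against [−dorsal], [+sonorant], [−lateral]: /m/ (bilabial nasal), /ɳ/ (retroflex nasal), /r/ (alveolar trill) satisfy every feature; every other segment in the inventory fails at least one.

m, ɳ, r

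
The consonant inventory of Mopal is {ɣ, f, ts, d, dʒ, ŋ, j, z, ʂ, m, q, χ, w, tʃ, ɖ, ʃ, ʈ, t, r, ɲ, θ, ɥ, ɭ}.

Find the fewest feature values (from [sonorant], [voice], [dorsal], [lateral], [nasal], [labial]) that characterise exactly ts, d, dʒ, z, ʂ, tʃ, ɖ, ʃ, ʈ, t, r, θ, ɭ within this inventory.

[−labial, −dorsal]

Every target segment is [−labial], [−dorsal]; each remaining inventory member fails at least one of these. Each conjunct is needed — [−dorsal] alone would also admit /f, m/; [−labial] alone would also admit /ɣ, ŋ, j, q, …/ — and no other single listed feature has exactly this extension, so two is the minimum.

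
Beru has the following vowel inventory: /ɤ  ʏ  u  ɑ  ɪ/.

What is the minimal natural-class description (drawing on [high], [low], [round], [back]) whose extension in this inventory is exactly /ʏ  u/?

Every target segment is [+round] and no other inventory member is, so one feature is enough.

[+round]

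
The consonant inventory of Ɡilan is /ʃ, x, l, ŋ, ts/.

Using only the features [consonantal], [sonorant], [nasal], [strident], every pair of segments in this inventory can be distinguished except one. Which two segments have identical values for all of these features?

ʃ, ts

On the given features, /ʃ/ and /ts/ have an identical profile: [+consonantal], [-sonorant], [-nasal], [+strident]. No other two segments in the inventory coincide on all 4 features. (They do differ in [continuant], [anterior] and [distributed], which are not among the given features.)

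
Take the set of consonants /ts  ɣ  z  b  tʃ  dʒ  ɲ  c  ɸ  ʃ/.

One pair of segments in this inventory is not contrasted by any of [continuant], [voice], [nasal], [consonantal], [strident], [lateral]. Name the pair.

On the given features, /ts/ and /tʃ/ have an identical profile: [−continuant], [−voice], [−nasal], [+consonantal], [+strident], [−lateral]. No other two segments in the inventory coincide on all 6 features. (They do differ in [anterior] and [distributed], which are not among the given features.)

ts, tʃ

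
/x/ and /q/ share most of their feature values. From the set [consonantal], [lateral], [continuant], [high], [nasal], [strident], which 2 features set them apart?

[continuant], [high]

The two segments share [+consonantal], [-lateral], [-nasal], [-strident]. The only features from the list on which they differ: /x/ is [+continuant] while /q/ is [-continuant]; /x/ is [+high] while /q/ is [-high].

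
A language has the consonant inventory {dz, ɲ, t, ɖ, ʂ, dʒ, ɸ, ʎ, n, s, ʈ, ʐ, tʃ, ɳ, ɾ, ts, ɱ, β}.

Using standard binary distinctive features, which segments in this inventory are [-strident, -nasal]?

t, ɖ, ɸ, ʎ, ʈ, ɾ, β

First, the [-strident] segments are /ɲ, t, ɖ, ɸ, ʎ, n, ʈ, ɳ, ɾ, ɱ, β/.
Among these, [-nasal] leaves /t, ɖ, ɸ, ʎ, ʈ, ɾ, β/.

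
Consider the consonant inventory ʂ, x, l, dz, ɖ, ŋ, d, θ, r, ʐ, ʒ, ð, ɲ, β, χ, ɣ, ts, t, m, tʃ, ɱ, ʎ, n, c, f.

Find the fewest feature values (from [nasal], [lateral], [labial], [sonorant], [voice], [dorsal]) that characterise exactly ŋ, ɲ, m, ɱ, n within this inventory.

[+nasal]

The target set is precisely the extension of [+nasal] in this inventory.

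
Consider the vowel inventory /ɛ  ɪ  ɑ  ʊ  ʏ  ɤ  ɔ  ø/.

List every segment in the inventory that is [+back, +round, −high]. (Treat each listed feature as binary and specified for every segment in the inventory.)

Eliminate segments failing any feature: /ɛ, ɪ, ʏ, ø/ are [−back]; /ɑ, ɤ/ are [−round]; /ʊ/ is [+high]. The remaining /ɔ/ satisfy [+back], [+round], [−high].

ɔ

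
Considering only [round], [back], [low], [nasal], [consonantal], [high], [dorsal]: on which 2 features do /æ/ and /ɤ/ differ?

[low], [back]

/æ/ (low front unrounded vowel) and /ɤ/ (mid back unrounded tense vowel) agree on [−round], [−nasal], [−consonantal], [−high], [+dorsal]. They differ on [low] (/æ/ [+], /ɤ/ [−]), [back] (/æ/ [−], /ɤ/ [+]).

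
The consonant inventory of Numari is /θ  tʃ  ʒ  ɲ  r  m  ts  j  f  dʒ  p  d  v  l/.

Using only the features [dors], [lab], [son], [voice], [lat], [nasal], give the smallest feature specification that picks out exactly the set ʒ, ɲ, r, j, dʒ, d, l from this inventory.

[+voice, -lab]

Every target segment is [+voice], [-labial]; each remaining inventory member fails at least one of these. Each conjunct is needed — [-labial] alone would also admit /θ, tʃ, ts/; [+voice] alone would also admit /m, v/ — and no other single listed feature has exactly this extension, so two is the minimum.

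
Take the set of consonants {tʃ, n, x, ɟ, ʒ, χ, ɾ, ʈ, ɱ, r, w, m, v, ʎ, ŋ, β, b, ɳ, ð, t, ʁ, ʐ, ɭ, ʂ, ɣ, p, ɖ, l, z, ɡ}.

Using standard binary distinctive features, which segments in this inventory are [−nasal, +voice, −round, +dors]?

ɟ, ʎ, ʁ, ɣ, ɡ

Eliminate segments failing any feature: /tʃ, x, χ, ʈ, t, ʂ, p/ are [−voice]; /n, ɱ, m, ŋ, ɳ/ are [+nasal]; /ʒ, ɾ, r, v, β, b, ð, ʐ, ɭ, ɖ, l, z/ are [−dorsal]; /w/ is [+round]. The remaining /ɟ, ʎ, ʁ, ɣ, ɡ/ satisfy [−nasal], [+voice], [−round], [+dorsal].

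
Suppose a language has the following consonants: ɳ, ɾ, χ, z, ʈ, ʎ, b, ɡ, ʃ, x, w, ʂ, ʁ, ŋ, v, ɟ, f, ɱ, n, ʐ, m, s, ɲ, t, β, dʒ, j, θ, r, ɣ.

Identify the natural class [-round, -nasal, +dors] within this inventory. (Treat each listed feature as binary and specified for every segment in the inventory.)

Eliminate segments failing any feature: /ɳ, ŋ, ɱ, n, m, ɲ/ are [+nasal]; /ɾ, z, ʈ, b, ʃ, ʂ, v, f, ʐ, s, t, β, dʒ, θ, r/ are [-dorsal]; /w/ is [+round]. The remaining /χ, ʎ, ɡ, x, ʁ, ɟ, j, ɣ/ satisfy [-round], [-nasal], [+dorsal].

χ, ʎ, ɡ, x, ʁ, ɟ, j, ɣ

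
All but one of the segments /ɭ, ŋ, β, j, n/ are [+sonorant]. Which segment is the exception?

/β/ is the voiced bilabial fricative, which is [−sonorant]; the rest — /ɭ, ŋ, n, j/ — are [+sonorant].

β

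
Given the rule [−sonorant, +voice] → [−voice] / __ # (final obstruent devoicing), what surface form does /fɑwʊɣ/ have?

/ɣ/ satisfies [−sonorant, +voice] and sits in __ #. The [−voice] counterpart of the voiced velar fricative is /x/. Other segments in /fɑwʊɣ/ either fail the structural description or are not in the environment, so the surface form is [fɑwʊx].

[fɑwʊx]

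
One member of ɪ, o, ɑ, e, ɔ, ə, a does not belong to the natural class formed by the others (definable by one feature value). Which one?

The remaining segments after removing /ɪ/ share [−high]; /ɪ/ (high front unrounded lax vowel) is [+high]. For every other candidate removal, the leftover set fails to share any single feature value that the removed segment lacks.

ɪ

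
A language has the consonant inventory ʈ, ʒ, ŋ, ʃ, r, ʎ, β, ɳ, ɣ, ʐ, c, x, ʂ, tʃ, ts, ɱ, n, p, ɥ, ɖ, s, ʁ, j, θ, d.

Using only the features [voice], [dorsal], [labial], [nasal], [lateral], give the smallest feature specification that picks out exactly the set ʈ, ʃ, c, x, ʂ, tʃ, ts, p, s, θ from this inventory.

[−voice]

The target set is precisely the extension of [−voice] in this inventory.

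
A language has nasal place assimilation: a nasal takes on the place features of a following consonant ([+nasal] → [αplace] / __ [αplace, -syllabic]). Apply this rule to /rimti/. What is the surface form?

In /rimti/, the nasal /m/ precedes /t/, which is [+coronal]. The nasal assimilates in place, becoming the [+coronal] nasal /n/. The surface form is [rinti].

[rinti]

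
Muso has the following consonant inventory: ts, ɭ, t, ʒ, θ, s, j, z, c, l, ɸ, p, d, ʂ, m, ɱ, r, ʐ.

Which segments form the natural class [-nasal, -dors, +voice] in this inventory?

The [-nasal] segments are /ts, ɭ, t, ʒ, θ, s, j, z, c, l, ɸ, p, d, ʂ, r, ʐ/.
Then [-dorsal] gives /ts, ɭ, t, ʒ, θ, s, z, l, ɸ, p, d, ʂ, r, ʐ/.
Among these, [+voice] leaves /ɭ, ʒ, z, l, d, r, ʐ/.

ɭ, ʒ, z, l, d, r, ʐ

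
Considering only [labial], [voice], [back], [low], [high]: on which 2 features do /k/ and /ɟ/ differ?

[voice], [back]

/k/ (voiceless velar stop) and /ɟ/ (voiced palatal stop) agree on [−labial], [−low], [+high]. They differ on [voice] (/k/ [−], /ɟ/ [+]), [back] (/k/ [+], /ɟ/ [−]).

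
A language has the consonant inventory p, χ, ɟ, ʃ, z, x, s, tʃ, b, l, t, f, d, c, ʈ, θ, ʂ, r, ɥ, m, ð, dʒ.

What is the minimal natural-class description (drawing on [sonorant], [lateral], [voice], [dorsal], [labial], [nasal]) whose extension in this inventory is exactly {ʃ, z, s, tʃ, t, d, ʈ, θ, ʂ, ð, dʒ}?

/ʃ, z, s, tʃ, t, d, ʈ, θ, ʂ, ð, dʒ/ are all [−sonorant], [−labial], [−dorsal], and no other segment in the inventory matches all three values. Dropping any one of them over-generates: [−labial, −dorsal] alone would also admit /l, r/; [−sonorant, −dorsal] alone would also admit /p, b, f/; [−sonorant, −labial] alone would also admit /χ, ɟ, x, c/. No other combination of two listed features picks out exactly this set either, so fewer than three features will not do.

[−sonorant, −labial, −dorsal]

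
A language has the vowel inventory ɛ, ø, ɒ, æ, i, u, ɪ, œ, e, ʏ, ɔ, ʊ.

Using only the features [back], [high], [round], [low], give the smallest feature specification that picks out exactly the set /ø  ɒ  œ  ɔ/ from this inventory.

[-high, +round]

/ø, ɒ, œ, ɔ/ are all [-high], [+round], and no other segment in the inventory matches both values. Dropping any one of them over-generates: [+round] alone would also admit /u, ʏ, ʊ/; [-high] alone would also admit /ɛ, æ, e/. No other single listed feature picks out exactly this set either, so fewer than two features will not do.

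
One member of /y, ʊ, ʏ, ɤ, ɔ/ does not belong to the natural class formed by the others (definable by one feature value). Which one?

The remaining segments after removing /ɤ/ share [+round]; /ɤ/ (mid back unrounded tense vowel) is [−round]. For every other candidate removal, the leftover set fails to share any single feature value that the removed segment lacks.

ɤ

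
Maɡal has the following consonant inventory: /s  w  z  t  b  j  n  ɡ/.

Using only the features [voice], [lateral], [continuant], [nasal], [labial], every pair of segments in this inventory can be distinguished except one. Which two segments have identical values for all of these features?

j, z

On the given features, /j/ and /z/ have an identical profile: [+voice], [−lateral], [+continuant], [−nasal], [−labial]. No other two segments in the inventory coincide on all 5 features. (They do differ in [sonorant], [strident] and [dorsal], which are not among the given features.)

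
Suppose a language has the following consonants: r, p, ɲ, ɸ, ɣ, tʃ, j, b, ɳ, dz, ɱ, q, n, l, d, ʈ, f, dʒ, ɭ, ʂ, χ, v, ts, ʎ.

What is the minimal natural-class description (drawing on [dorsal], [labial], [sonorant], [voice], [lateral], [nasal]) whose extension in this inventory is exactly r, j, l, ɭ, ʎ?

The class [+sonorant], [-nasal] has exactly /r, j, l, ɭ, ʎ/ as its extension in this inventory. No smaller conjunction from the listed features achieves this: [-nasal] alone would also admit /p, ɸ, ɣ, tʃ, …/; [+sonorant] alone would also admit /ɲ, ɳ, ɱ, n/; and checking the remaining single features turns up none with this extension.

[+sonorant, -nasal]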